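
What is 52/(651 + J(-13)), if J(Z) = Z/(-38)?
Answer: 1976/24751 ≈ 0.079835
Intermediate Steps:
J(Z) = -Z/38 (J(Z) = Z*(-1/38) = -Z/38)
52/(651 + J(-13)) = 52/(651 - 1/38*(-13)) = 52/(651 + 13/38) = 52/(24751/38) = 52*(38/24751) = 1976/24751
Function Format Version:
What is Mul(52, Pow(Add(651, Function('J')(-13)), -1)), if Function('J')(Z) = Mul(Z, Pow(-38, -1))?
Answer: Rational(1976, 24751) ≈ 0.079835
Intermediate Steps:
Function('J')(Z) = Mul(Rational(-1, 38), Z) (Function('J')(Z) = Mul(Z, Rational(-1, 38)) = Mul(Rational(-1, 38), Z))
Mul(52, Pow(Add(651, Function('J')(-13)), -1)) = Mul(52, Pow(Add(651, Mul(Rational(-1, 38), -13)), -1)) = Mul(52, Pow(Add(651, Rational(13, 38)), -1)) = Mul(52, Pow(Rational(24751, 38), -1)) = Mul(52, Rational(38, 24751)) = Rational(1976, 24751)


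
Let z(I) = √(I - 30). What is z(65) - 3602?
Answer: -3602 + √35 ≈ -3596.1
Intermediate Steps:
z(I) = √(-30 + I)
z(65) - 3602 = √(-30 + 65) - 3602 = √35 - 3602 = -3602 + √35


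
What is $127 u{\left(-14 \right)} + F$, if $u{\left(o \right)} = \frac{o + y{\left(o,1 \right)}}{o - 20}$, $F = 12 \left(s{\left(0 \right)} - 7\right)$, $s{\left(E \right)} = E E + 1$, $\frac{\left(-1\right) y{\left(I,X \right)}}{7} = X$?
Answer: $\frac{219}{34} \approx 6.4412$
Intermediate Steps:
$y{\left(I,X \right)} = - 7 X$
$s{\left(E \right)} = 1 + E^{2}$ ($s{\left(E \right)} = E^{2} + 1 = 1 + E^{2}$)
$F = -72$ ($F = 12 \left(\left(1 + 0^{2}\right) - 7\right) = 12 \left(\left(1 + 0\right) - 7\right) = 12 \left(1 - 7\right) = 12 \left(-6\right) = -72$)
$u{\left(o \right)} = \frac{-7 + o}{-20 + o}$ ($u{\left(o \right)} = \frac{o - 7}{o - 20} = \frac{o - 7}{-20 + o} = \frac{-7 + o}{-20 + o}$)
$127 u{\left(-14 \right)} + F = 127 \frac{-7 - 14}{-20 - 14} - 72 = 127 \frac{1}{-34} \left(-21\right) - 72 = 127 \left(\left(- \frac{1}{34}\right) \left(-21\right)\right) - 72 = 127 \cdot \frac{21}{34} - 72 = \frac{2667}{34} - 72 = \frac{219}{34}$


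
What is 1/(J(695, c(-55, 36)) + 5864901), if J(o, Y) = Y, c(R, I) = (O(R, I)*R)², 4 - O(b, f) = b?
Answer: 1/16394926 ≈ 6.0994e-8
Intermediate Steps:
O(b, f) = 4 - b
c(R, I) = R²*(4 - R)² (c(R, I) = ((4 - R)*R)² = (R*(4 - R))² = R²*(4 - R)²)
1/(J(695, c(-55, 36)) + 5864901) = 1/((-55)²*(-4 - 55)² + 5864901) = 1/(3025*(-59)² + 5864901) = 1/(3025*3481 + 5864901) = 1/(10530025 + 5864901) = 1/16394926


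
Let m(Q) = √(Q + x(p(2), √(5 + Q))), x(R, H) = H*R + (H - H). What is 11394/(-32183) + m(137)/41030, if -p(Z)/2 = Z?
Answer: -11394/32183 + √(137 - 4*√142)/41030 ≈ -0.35381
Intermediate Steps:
p(Z) = -2*Z
x(R, H) = H*R (x(R, H) = H*R + 0 = H*R)
m(Q) = √(Q - 4*√(5 + Q)) (m(Q) = √(Q + √(5 + Q)*(-2*2)) = √(Q + √(5 + Q)*(-4)) = √(Q - 4*√(5 + Q)))
11394/(-32183) + m(137)/41030 = 11394/(-32183) + √(137 - 4*√(5 + 137))/41030 = 11394*(-1/32183) + √(137 - 4*√142)*(1/41030) = -11394/32183 + √(137 - 4*√142)/41030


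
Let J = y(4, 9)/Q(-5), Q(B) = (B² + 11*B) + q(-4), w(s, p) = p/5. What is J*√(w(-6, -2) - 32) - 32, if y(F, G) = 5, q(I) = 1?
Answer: -32 - 9*I*√10/29 ≈ -32.0 - 0.9814*I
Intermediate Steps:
w(s, p) = p/5 (w(s, p) = p*(⅕) = p/5)
Q(B) = 1 + B² + 11*B (Q(B) = (B² + 11*B) + 1 = 1 + B² + 11*B)
J = -5/29 (J = 5/(1 + (-5)² + 11*(-5)) = 5/(1 + 25 - 55) = 5/(-29) = 5*(-1/29) = -5/29 ≈ -0.17241)
J*√(w(-6, -2) - 32) - 32 = -5*√((⅕)*(-2) - 32)/29 - 32 = -5*√(-⅖ - 32)/29 - 32 = -9*I*√10/29 - 32 = -32 - 9*I*√10/29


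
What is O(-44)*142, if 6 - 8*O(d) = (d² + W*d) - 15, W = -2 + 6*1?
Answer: -123469/4 ≈ -30867.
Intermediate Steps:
W = 4 (W = -2 + 6 = 4)
O(d) = 21/8 - d/2 - d²/8 (O(d) = ¾ - ((d² + 4*d) - 15)/8 = ¾ - (-15 + d² + 4*d)/8 = ¾ + (15/8 - d/2 - d²/8) = 21/8 - d/2 - d²/8)
O(-44)*142 = (21/8 - ½*(-44) - ⅛*(-44)²)*142 = (21/8 + 22 - ⅛*1936)*142 = (21/8 + 22 - 242)*142 = -1739/8*142 = -123469/4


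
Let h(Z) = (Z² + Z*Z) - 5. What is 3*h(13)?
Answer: 999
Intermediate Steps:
h(Z) = -5 + 2*Z² (h(Z) = (Z² + Z²) - 5 = 2*Z² - 5 = -5 + 2*Z²)
3*h(13) = 3*(-5 + 2*13²) = 3*(-5 + 2*169) = 3*(-5 + 338) = 3*333 = 999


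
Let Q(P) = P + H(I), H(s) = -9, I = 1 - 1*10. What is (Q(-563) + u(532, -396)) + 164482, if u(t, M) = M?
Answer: 163514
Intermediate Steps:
I = -9 (I = 1 - 10 = -9)
Q(P) = -9 + P (Q(P) = P - 9 = -9 + P)
(Q(-563) + u(532, -396)) + 164482 = ((-9 - 563) - 396) + 164482 = (-572 - 396) + 164482 = -968 + 164482 = 163514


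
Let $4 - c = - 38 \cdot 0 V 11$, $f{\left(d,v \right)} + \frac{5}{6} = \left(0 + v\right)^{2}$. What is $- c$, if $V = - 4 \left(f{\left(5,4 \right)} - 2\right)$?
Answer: $-4$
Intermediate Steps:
$f{\left(d,v \right)} = - \frac{5}{6} + v^{2}$ ($f{\left(d,v \right)} = - \frac{5}{6} + \left(0 + v\right)^{2} = - \frac{5}{6} + v^{2}$)
$V = - \frac{158}{3}$ ($V = - 4 \left(\left(- \frac{5}{6} + 4^{2}\right) - 2\right) = - 4 \left(\left(- \frac{5}{6} + 16\right) - 2\right) = - 4 \left(\frac{91}{6} - 2\right) = \left(-4\right) \frac{79}{6} = - \frac{158}{3} \approx -52.667$)
$c = 4$ ($c = 4 - - 38 \cdot 0 \left(- \frac{158}{3}\right) 11 = 4 - \left(-38\right) 0 \cdot 11 = 4 - 0 \cdot 11 = 4 - 0 = 4 + 0 = 4$)
$- c = \left(-1\right) 4 = -4$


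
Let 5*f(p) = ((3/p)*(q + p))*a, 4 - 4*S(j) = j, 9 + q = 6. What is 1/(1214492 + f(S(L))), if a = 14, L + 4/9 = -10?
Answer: 325/394710362 ≈ 8.2339e-7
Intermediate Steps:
L = -94/9 (L = -4/9 - 10 = -94/9 ≈ -10.444)
q = -3 (q = -9 + 6 = -3)
S(j) = 1 - j/4
f(p) = 42*(-3 + p)/(5*p) (f(p) = (((3/p)*(-3 + p))*14)/5 = ((3*(-3 + p)/p)*14)/5 = (42*(-3 + p)/p)/5 = 42*(-3 + p)/(5*p))
1/(1214492 + f(S(L))) = 1/(1214492 + 42*(-3 + (1 - ¼*(-94/9)))/(5*(1 - ¼*(-94/9)))) = 1/(1214492 + 42*(-3 + (1 + 47/18))/(5*(1 + 47/18))) = 1/(1214492 + 42*(-3 + 65/18)/(5*(65/18))) = 1/(1214492 + (42/5)*(18/65)*(11/18)) = 1/(1214492 + 462/325) = 1/(394710362/325) = 325/394710362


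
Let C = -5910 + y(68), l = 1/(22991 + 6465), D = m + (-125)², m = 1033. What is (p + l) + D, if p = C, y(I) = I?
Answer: 318596097/29456 ≈ 10816.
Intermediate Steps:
D = 16658 (D = 1033 + (-125)² = 1033 + 15625 = 16658)
l = 1/29456 ≈ 3.3949e-5
C = -5842 (C = -5910 + 68 = -5842)
p = -5842
(p + l) + D = (-5842 + 1/29456) + 16658 = -172081951/29456 + 16658 = 318596097/29456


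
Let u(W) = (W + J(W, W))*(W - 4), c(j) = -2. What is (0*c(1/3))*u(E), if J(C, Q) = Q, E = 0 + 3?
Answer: 0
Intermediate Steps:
E = 3
u(W) = 2*W*(-4 + W) (u(W) = (W + W)*(W - 4) = (2*W)*(-4 + W) = 2*W*(-4 + W))
(0*c(1/3))*u(E) = (0*(-2))*(2*3*(-4 + 3)) = 0*(2*3*(-1)) = 0*(-6) = 0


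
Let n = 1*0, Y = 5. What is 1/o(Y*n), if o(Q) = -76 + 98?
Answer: 1/22 ≈ 0.045455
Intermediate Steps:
n = 0
o(Q) = 22
1/o(Y*n) = 1/22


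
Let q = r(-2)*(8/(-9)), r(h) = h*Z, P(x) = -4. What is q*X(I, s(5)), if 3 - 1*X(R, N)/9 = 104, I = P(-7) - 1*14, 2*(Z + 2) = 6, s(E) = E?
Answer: -1616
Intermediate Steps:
Z = 1 (Z = -2 + (½)*6 = -2 + 3 = 1)
I = -18 (I = -4 - 1*14 = -4 - 14 = -18)
X(R, N) = -909 (X(R, N) = 27 - 9*104 = 27 - 936 = -909)
r(h) = h (r(h) = h*1 = h)
q = 16/9 (q = -16/(-9) = -16*(-1)/9 = -2*(-8/9) = 16/9 ≈ 1.7778)
q*X(I, s(5)) = (16/9)*(-909) = -1616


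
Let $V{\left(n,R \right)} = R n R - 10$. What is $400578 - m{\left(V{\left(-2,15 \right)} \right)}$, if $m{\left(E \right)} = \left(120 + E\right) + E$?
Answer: $401378$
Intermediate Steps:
$V{\left(n,R \right)} = -10 + n R^{2}$ ($V{\left(n,R \right)} = n R^{2} - 10 = -10 + n R^{2}$)
$m{\left(E \right)} = 120 + 2 E$
$400578 - m{\left(V{\left(-2,15 \right)} \right)} = 400578 - \left(120 + 2 \left(-10 - 2 \cdot 15^{2}\right)\right) = 400578 - \left(120 + 2 \left(-10 - 450\right)\right) = 400578 - \left(120 + 2 \left(-460\right)\right) = 400578 - \left(120 - 920\right) = 400578 - -800 = 400578 + 800 = 401378$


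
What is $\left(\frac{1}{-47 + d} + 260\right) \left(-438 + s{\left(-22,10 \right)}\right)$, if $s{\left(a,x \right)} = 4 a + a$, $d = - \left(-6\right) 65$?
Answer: $- \frac{48871188}{343} \approx -1.4248 \cdot 10^{5}$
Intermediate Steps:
$d = 390$ ($d = \left(-1\right) \left(-390\right) = 390$)
$s{\left(a,x \right)} = 5 a$
$\left(\frac{1}{-47 + d} + 260\right) \left(-438 + s{\left(-22,10 \right)}\right) = \left(\frac{1}{-47 + 390} + 260\right) \left(-438 + 5 \left(-22\right)\right) = \left(\frac{1}{343} + 260\right) \left(-438 - 110\right) = \left(\frac{1}{343} + 260\right) \left(-548\right) = \frac{89181}{343} \left(-548\right) = - \frac{48871188}{343}$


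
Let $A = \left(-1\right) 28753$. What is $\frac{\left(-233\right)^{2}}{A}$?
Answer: $- \frac{54289}{28753} \approx -1.8881$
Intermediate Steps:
$A = -28753$
$\frac{\left(-233\right)^{2}}{A} = \frac{\left(-233\right)^{2}}{-28753} = 54289 \left(- \frac{1}{28753}\right) = - \frac{54289}{28753}$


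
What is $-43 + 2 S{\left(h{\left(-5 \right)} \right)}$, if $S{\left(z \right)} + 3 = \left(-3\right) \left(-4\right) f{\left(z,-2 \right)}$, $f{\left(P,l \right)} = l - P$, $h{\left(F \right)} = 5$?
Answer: $-217$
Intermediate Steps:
$S{\left(z \right)} = -27 - 12 z$ ($S{\left(z \right)} = -3 + \left(-3\right) \left(-4\right) \left(-2 - z\right) = -3 + 12 \left(-2 - z\right) = -3 - \left(24 + 12 z\right) = -27 - 12 z$)
$-43 + 2 S{\left(h{\left(-5 \right)} \right)} = -43 + 2 \left(-27 - 60\right) = -43 + 2 \left(-87\right) = -43 - 174 = -217$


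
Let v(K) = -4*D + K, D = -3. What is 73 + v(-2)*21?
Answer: 283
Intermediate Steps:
v(K) = 12 + K (v(K) = -4*(-3) + K = 12 + K)
73 + v(-2)*21 = 73 + (12 - 2)*21 = 73 + 10*21 = 73 + 210 = 283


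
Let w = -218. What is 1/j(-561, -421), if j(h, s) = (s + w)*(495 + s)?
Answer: -1/47286 ≈ -2.1148e-5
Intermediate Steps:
j(h, s) = (-218 + s)*(495 + s) (j(h, s) = (s - 218)*(495 + s) = (-218 + s)*(495 + s))
1/j(-561, -421) = 1/(-107910 + (-421)² + 277*(-421)) = 1/(-107910 + 177241 - 116617) = 1/(-47286) = -1/47286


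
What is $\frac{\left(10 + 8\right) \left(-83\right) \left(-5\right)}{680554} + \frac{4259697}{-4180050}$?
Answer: $- \frac{68279258539}{67732136850} \approx -1.0081$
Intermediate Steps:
$\frac{\left(10 + 8\right) \left(-83\right) \left(-5\right)}{680554} + \frac{4259697}{-4180050} = 18 \left(-83\right) \left(-5\right) \frac{1}{680554} + 4259697 \left(- \frac{1}{4180050}\right) = \left(-1494\right) \left(-5\right) \frac{1}{680554} - \frac{1419899}{1393350} = 7470 \cdot \frac{1}{680554} - \frac{1419899}{1393350} = \frac{3735}{340277} - \frac{1419899}{1393350} = - \frac{68279258539}{67732136850}$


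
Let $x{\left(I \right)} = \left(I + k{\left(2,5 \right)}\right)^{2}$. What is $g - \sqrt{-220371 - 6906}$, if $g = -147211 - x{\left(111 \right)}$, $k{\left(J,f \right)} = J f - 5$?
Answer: $-160667 - 3 i \sqrt{25253} \approx -1.6067 \cdot 10^{5} - 476.74 i$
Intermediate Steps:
$k{\left(J,f \right)} = -5 + J f$
$x{\left(I \right)} = \left(5 + I\right)^{2}$ ($x{\left(I \right)} = \left(I + \left(-5 + 2 \cdot 5\right)\right)^{2} = \left(I + \left(-5 + 10\right)\right)^{2} = \left(I + 5\right)^{2} = \left(5 + I\right)^{2}$)
$g = -160667$ ($g = -147211 - \left(5 + 111\right)^{2} = -147211 - 116^{2} = -147211 - 13456 = -160667$)
$g - \sqrt{-220371 - 6906} = -160667 - \sqrt{-220371 - 6906} = -160667 - \sqrt{-227277} = -160667 - 3 i \sqrt{25253}$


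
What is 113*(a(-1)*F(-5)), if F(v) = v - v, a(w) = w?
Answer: 0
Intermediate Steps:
F(v) = 0
113*(a(-1)*F(-5)) = 113*(-1*0) = 113*0 = 0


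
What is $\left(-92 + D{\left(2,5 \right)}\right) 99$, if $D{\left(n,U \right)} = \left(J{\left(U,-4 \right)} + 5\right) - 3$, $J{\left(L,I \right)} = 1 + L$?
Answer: $-8316$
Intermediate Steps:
$D{\left(n,U \right)} = 3 + U$ ($D{\left(n,U \right)} = \left(\left(1 + U\right) + 5\right) - 3 = \left(6 + U\right) - 3 = 3 + U$)
$\left(-92 + D{\left(2,5 \right)}\right) 99 = \left(-92 + \left(3 + 5\right)\right) 99 = \left(-92 + 8\right) 99 = \left(-84\right) 99 = -8316$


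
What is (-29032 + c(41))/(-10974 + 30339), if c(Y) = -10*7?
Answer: -29102/19365 ≈ -1.5028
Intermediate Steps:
c(Y) = -70
(-29032 + c(41))/(-10974 + 30339) = (-29032 - 70)/(-10974 + 30339) = -29102/19365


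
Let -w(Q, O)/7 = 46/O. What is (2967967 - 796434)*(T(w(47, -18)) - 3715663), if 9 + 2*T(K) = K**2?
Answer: -653536117902031/81 ≈ -8.0683e+12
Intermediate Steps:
w(Q, O) = -322/O
T(K) = -9/2 + K**2/2
(2967967 - 796434)*(T(w(47, -18)) - 3715663) = (2967967 - 796434)*((-9/2 + (-322/(-18))**2/2) - 3715663) = 2171533*((-9/2 + (-322*(-1/18))**2/2) - 3715663) = 2171533*((-9/2 + (161/9)**2/2) - 3715663) = 2171533*((-9/2 + (1/2)*(25921/81)) - 3715663) = 2171533*((-9/2 + 25921/162) - 3715663) = 2171533*(12596/81 - 3715663) = 2171533*(-300956107/81) = -653536117902031/81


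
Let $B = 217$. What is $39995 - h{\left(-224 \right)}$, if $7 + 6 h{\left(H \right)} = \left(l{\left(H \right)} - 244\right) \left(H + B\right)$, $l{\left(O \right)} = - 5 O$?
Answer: $\frac{246109}{6} \approx 41018.0$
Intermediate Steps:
$h{\left(H \right)} = - \frac{7}{6} + \frac{\left(-244 - 5 H\right) \left(217 + H\right)}{6}$ ($h{\left(H \right)} = - \frac{7}{6} + \frac{\left(- 5 H - 244\right) \left(H + 217\right)}{6} = - \frac{7}{6} + \frac{\left(-244 - 5 H\right) \left(217 + H\right)}{6}$)
$39995 - h{\left(-224 \right)} = 39995 - \left(- \frac{52955}{6} - -49616 - \frac{5 \left(-224\right)^{2}}{6}\right) = 39995 - \left(- \frac{52955}{6} + 49616 - \frac{125440}{3}\right) = 39995 - - \frac{6139}{6} = 39995 + \frac{6139}{6} = \frac{246109}{6}$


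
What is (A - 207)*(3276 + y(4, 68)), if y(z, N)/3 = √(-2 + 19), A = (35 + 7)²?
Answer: 5100732 + 4671*√17 ≈ 5.1200e+6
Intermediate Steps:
A = 1764 (A = 42² = 1764)
y(z, N) = 3*√17 (y(z, N) = 3*√(-2 + 19) = 3*√17)
(A - 207)*(3276 + y(4, 68)) = (1764 - 207)*(3276 + 3*√17) = 1557*(3276 + 3*√17) = 5100732 + 4671*√17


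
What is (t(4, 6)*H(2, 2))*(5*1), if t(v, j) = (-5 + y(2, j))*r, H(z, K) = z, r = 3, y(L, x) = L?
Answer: -90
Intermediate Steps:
t(v, j) = -9 (t(v, j) = (-5 + 2)*3 = -3*3 = -9)
(t(4, 6)*H(2, 2))*(5*1) = (-9*2)*(5*1) = -18*5 = -90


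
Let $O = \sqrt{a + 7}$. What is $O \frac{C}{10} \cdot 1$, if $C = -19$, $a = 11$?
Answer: $- \frac{57 \sqrt{2}}{10} \approx -8.061$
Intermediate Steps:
$O = 3 \sqrt{2}$ ($O = \sqrt{11 + 7} = \sqrt{18} = 3 \sqrt{2} \approx 4.2426$)
$O \frac{C}{10} \cdot 1 = 3 \sqrt{2} \left(- \frac{19}{10}\right) 1 = - \frac{57 \sqrt{2}}{10} \cdot 1 = - \frac{57 \sqrt{2}}{10}$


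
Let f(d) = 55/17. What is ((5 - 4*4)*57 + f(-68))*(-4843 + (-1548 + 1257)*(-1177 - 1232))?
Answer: -7382250304/17 ≈ -4.3425e+8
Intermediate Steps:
f(d) = 55/17 (f(d) = 55*(1/17) = 55/17)
((5 - 4*4)*57 + f(-68))*(-4843 + (-1548 + 1257)*(-1177 - 1232)) = ((5 - 4*4)*57 + 55/17)*(-4843 + (-1548 + 1257)*(-1177 - 1232)) = ((5 - 16)*57 + 55/17)*(-4843 - 291*(-2409)) = (-11*57 + 55/17)*(-4843 + 701019) = (-627 + 55/17)*696176 = -10604/17*696176 = -7382250304/17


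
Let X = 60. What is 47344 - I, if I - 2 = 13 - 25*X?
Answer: 48829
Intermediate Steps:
I = -1485 (I = 2 + (13 - 25*60) = 2 + (13 - 1500) = 2 - 1487 = -1485)
47344 - I = 47344 - 1*(-1485) = 47344 + 1485 = 48829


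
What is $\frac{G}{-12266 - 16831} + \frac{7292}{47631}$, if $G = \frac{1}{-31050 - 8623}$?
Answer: $\frac{2805877225561}{18327857566437} \approx 0.15309$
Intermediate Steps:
$G = - \frac{1}{39673}$ ($G = \frac{1}{-39673} = - \frac{1}{39673} \approx -2.5206 \cdot 10^{-5}$)
$\frac{G}{-12266 - 16831} + \frac{7292}{47631} = - \frac{1}{39673 \left(-12266 - 16831\right)} + \frac{7292}{47631} = - \frac{1}{39673 \left(-29097\right)} + 7292 \cdot \frac{1}{47631} = \left(- \frac{1}{39673}\right) \left(- \frac{1}{29097}\right) + \frac{7292}{47631} = \frac{1}{1154365281} + \frac{7292}{47631} = \frac{2805877225561}{18327857566437}$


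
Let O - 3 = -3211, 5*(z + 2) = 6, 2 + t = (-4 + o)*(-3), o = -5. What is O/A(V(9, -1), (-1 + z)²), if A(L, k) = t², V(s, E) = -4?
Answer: -3208/625 ≈ -5.1328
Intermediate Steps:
t = 25 (t = -2 + (-4 - 5)*(-3) = -2 - 9*(-3) = -2 + 27 = 25)
z = -⅘ (z = -2 + (⅕)*6 = -2 + 6/5 = -⅘ ≈ -0.80000)
O = -3208 (O = 3 - 3211 = -3208)
A(L, k) = 625 (A(L, k) = 25² = 625)
O/A(V(9, -1), (-1 + z)²) = -3208/625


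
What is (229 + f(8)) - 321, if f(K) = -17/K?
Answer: -753/8 ≈ -94.125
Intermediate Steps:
(229 + f(8)) - 321 = (229 - 17/8) - 321 = 1815/8 - 321 = -753/8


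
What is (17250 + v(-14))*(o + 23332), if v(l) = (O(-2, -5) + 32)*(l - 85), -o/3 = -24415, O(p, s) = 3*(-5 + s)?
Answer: 1646831004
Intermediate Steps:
O(p, s) = -15 + 3*s
o = 73245 (o = -3*(-24415) = 73245)
v(l) = -170 + 2*l (v(l) = ((-15 + 3*(-5)) + 32)*(l - 85) = ((-15 - 15) + 32)*(-85 + l) = (-30 + 32)*(-85 + l) = 2*(-85 + l) = -170 + 2*l)
(17250 + v(-14))*(o + 23332) = (17250 + (-170 + 2*(-14)))*(73245 + 23332) = (17250 + (-170 - 28))*96577 = (17250 - 198)*96577 = 17052*96577 = 1646831004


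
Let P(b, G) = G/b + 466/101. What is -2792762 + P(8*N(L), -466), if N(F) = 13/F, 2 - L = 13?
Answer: -14667302929/5252 ≈ -2.7927e+6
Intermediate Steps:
L = -11 (L = 2 - 1*13 = 2 - 13 = -11)
P(b, G) = 466/101 + G/b (P(b, G) = G/b + 466*(1/101) = G/b + 466/101 = 466/101 + G/b)
-2792762 + P(8*N(L), -466) = -2792762 + (466/101 - 466/(8*(13/(-11)))) = -2792762 + (466/101 - 466/(8*(13*(-1/11)))) = -2792762 + (466/101 - 466/(8*(-13/11))) = -2792762 + (466/101 - 466/(-104/11)) = -2792762 + (466/101 - 466*(-11/104)) = -2792762 + (466/101 + 2563/52) = -2792762 + 283095/5252 = -14667302929/5252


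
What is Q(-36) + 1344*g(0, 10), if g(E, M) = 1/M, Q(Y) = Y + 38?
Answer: 682/5 ≈ 136.40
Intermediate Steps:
Q(Y) = 38 + Y
Q(-36) + 1344*g(0, 10) = (38 - 36) + 1344/10 = 2 + 1344*(⅒) = 2 + 672/5 = 682/5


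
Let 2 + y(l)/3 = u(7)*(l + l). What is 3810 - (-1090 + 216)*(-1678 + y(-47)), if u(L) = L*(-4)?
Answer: 5433098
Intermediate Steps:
u(L) = -4*L
y(l) = -6 - 168*l (y(l) = -6 + 3*((-4*7)*(l + l)) = -6 + 3*(-56*l) = -6 - 168*l)
3810 - (-1090 + 216)*(-1678 + y(-47)) = 3810 - (-1090 + 216)*(-1678 + (-6 - 168*(-47))) = 3810 - (-874)*(-1678 + (-6 + 7896)) = 3810 - (-874)*(-1678 + 7890) = 3810 - (-874)*6212 = 3810 - 1*(-5429288) = 3810 + 5429288 = 5433098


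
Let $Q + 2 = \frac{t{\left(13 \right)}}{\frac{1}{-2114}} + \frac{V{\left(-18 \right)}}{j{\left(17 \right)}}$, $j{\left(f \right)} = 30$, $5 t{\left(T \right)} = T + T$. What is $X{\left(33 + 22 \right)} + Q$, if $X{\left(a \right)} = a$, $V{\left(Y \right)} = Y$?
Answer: $- \frac{54702}{5} \approx -10940.0$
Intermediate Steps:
$t{\left(T \right)} = \frac{2 T}{5}$ ($t{\left(T \right)} = \frac{T + T}{5} = \frac{2 T}{5}$)
$Q = - \frac{54977}{5}$ ($Q = -2 + \left(\frac{\frac{2}{5} \cdot 13}{\frac{1}{-2114}} - \frac{18}{30}\right) = -2 + \left(\frac{26}{5 \left(- \frac{1}{2114}\right)} - \frac{3}{5}\right) = -2 + \left(\frac{26}{5} \left(-2114\right) - \frac{3}{5}\right) = -2 - \frac{54967}{5} = - \frac{54977}{5} \approx -10995.0$)
$X{\left(33 + 22 \right)} + Q = \left(33 + 22\right) - \frac{54977}{5} = 55 - \frac{54977}{5} = - \frac{54702}{5}$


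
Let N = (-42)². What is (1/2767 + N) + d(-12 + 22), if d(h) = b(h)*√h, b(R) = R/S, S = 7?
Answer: 4880989/2767 + 10*√10/7 ≈ 1768.5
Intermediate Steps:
b(R) = R/7
N = 1764
d(h) = h^(3/2)/7 (d(h) = (h/7)*√h = h^(3/2)/7)
(1/2767 + N) + d(-12 + 22) = (1/2767 + 1764) + (-12 + 22)^(3/2)/7 = (1/2767 + 1764) + 10^(3/2)/7 = 4880989/2767 + (10*√10)/7 = 4880989/2767 + 10*√10/7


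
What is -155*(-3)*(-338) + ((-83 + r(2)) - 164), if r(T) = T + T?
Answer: -157413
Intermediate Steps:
r(T) = 2*T
-155*(-3)*(-338) + ((-83 + r(2)) - 164) = -155*(-3)*(-338) + ((-83 + 2*2) - 164) = 465*(-338) + ((-83 + 4) - 164) = -157170 + (-79 - 164) = -157170 - 243 = -157413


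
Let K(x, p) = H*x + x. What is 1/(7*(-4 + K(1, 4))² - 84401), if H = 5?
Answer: -1/84373 ≈ -1.1852e-5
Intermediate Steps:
K(x, p) = 6*x (K(x, p) = 5*x + x = 6*x)
1/(7*(-4 + K(1, 4))² - 84401) = 1/(7*(-4 + 6*1)² - 84401) = 1/(7*(-4 + 6)² - 84401) = 1/(7*2² - 84401) = 1/(7*4 - 84401) = 1/(28 - 84401) = 1/(-84373) = -1/84373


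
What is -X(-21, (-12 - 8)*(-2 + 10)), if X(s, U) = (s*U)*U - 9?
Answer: 537609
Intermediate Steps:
X(s, U) = -9 + s*U² (X(s, U) = (U*s)*U - 9 = s*U² - 9 = -9 + s*U²)
-X(-21, (-12 - 8)*(-2 + 10)) = -(-9 - 21*(-12 - 8)²*(-2 + 10)²) = -(-9 - 21*(-20*8)²) = -(-9 - 21*(-160)²) = -(-9 - 21*25600) = -(-9 - 537600) = -1*(-537609) = 537609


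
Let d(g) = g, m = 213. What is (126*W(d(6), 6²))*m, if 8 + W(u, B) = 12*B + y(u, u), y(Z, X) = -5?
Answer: 11245122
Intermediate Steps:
W(u, B) = -13 + 12*B (W(u, B) = -8 + (12*B - 5) = -8 + (-5 + 12*B) = -13 + 12*B)
(126*W(d(6), 6²))*m = (126*(-13 + 12*6²))*213 = (126*(-13 + 12*36))*213 = (126*(-13 + 432))*213 = (126*419)*213 = 52794*213 = 11245122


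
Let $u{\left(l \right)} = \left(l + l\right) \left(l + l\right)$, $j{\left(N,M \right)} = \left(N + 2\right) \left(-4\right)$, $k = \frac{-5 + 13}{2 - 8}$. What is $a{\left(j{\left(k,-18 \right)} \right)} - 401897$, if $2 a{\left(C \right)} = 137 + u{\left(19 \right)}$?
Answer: $- \frac{802213}{2} \approx -4.0111 \cdot 10^{5}$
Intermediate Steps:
$k = - \frac{4}{3}$ ($k = \frac{8}{-6} = 8 \left(- \frac{1}{6}\right) = - \frac{4}{3} \approx -1.3333$)
$j{\left(N,M \right)} = -8 - 4 N$ ($j{\left(N,M \right)} = \left(2 + N\right) \left(-4\right) = -8 - 4 N$)
$u{\left(l \right)} = 4 l^{2}$ ($u{\left(l \right)} = 2 l 2 l = 4 l^{2}$)
$a{\left(C \right)} = \frac{1581}{2}$ ($a{\left(C \right)} = \frac{137 + 4 \cdot 19^{2}}{2} = \frac{137 + 4 \cdot 361}{2} = \frac{137 + 1444}{2} = \frac{1}{2} \cdot 1581 = \frac{1581}{2}$)
$a{\left(j{\left(k,-18 \right)} \right)} - 401897 = \frac{1581}{2} - 401897 = - \frac{802213}{2}$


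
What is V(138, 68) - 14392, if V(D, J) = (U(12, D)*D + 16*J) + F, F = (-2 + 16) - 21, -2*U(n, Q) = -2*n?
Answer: -11655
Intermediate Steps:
U(n, Q) = n (U(n, Q) = -(-1)*n = n)
F = -7 (F = 14 - 21 = -7)
V(D, J) = -7 + 12*D + 16*J (V(D, J) = (12*D + 16*J) - 7 = -7 + 12*D + 16*J)
V(138, 68) - 14392 = (-7 + 12*138 + 16*68) - 14392 = (-7 + 1656 + 1088) - 14392 = 2737 - 14392 = -11655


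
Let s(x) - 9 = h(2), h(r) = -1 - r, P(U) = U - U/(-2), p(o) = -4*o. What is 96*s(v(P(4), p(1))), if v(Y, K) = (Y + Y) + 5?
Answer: 576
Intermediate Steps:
P(U) = 3*U/2 (P(U) = U - U*(-1)/2 = U - (-1)*U/2 = U + U/2 = 3*U/2)
v(Y, K) = 5 + 2*Y (v(Y, K) = 2*Y + 5 = 5 + 2*Y)
s(x) = 6 (s(x) = 9 + (-1 - 1*2) = 9 + (-1 - 2) = 9 - 3 = 6)
96*s(v(P(4), p(1))) = 96*6 = 576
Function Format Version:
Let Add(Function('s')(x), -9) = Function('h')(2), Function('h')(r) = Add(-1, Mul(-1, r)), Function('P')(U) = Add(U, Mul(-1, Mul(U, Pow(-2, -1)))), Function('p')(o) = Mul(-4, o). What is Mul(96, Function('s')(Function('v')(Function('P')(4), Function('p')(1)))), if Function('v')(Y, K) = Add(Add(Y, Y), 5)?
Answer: 576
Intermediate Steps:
Function('P')(U) = Mul(Rational(3, 2), U) (Function('P')(U) = Add(U, Mul(-1, Mul(U, Rational(-1, 2)))) = Add(U, Mul(-1, Mul(Rational(-1, 2), U))) = Add(U, Mul(Rational(1, 2), U)) = Mul(Rational(3, 2), U))
Function('v')(Y, K) = Add(5, Mul(2, Y)) (Function('v')(Y, K) = Add(Mul(2, Y), 5) = Add(5, Mul(2, Y)))
Function('s')(x) = 6 (Function('s')(x) = Add(9, Add(-1, Mul(-1, 2))) = Add(9, Add(-1, -2)) = Add(9, -3) = 6)
Mul(96, Function('s')(Function('v')(Function('P')(4), Function('p')(1)))) = Mul(96, 6) = 576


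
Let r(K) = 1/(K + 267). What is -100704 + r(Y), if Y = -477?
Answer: -21147841/210 ≈ -1.0070e+5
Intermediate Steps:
r(K) = 1/(267 + K)
-100704 + r(Y) = -100704 + 1/(267 - 477) = -100704 + 1/(-210) = -100704 - 1/210 = -21147841/210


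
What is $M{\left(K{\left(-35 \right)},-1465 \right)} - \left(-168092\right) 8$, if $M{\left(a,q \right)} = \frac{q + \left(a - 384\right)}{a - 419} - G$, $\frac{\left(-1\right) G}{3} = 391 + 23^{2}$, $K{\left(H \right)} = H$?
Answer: $\frac{305882534}{227} \approx 1.3475 \cdot 10^{6}$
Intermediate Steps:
$G = -2760$ ($G = - 3 \left(391 + 23^{2}\right) = - 3 \left(391 + 529\right) = \left(-3\right) 920 = -2760$)
$M{\left(a,q \right)} = 2760 + \frac{-384 + a + q}{-419 + a}$ ($M{\left(a,q \right)} = \frac{q + \left(a - 384\right)}{a - 419} - -2760 = \frac{q + \left(a - 384\right)}{-419 + a} + 2760 = \frac{q + \left(-384 + a\right)}{-419 + a} + 2760 = \frac{-384 + a + q}{-419 + a} + 2760 = 2760 + \frac{-384 + a + q}{-419 + a}$)
$M{\left(K{\left(-35 \right)},-1465 \right)} - \left(-168092\right) 8 = \frac{-1156824 - 1465 + 2761 \left(-35\right)}{-419 - 35} - \left(-168092\right) 8 = \frac{-1156824 - 1465 - 96635}{-454} - -1344736 = \left(- \frac{1}{454}\right) \left(-1254924\right) + 1344736 = \frac{627462}{227} + 1344736 = \frac{305882534}{227}$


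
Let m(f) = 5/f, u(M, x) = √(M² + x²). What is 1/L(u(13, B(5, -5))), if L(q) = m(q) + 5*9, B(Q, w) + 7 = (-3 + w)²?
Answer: 30762/1384285 - √3418/1384285 ≈ 0.022180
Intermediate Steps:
B(Q, w) = -7 + (-3 + w)²
L(q) = 45 + 5/q (L(q) = 5/q + 5*9 = 5/q + 45 = 45 + 5/q)
1/L(u(13, B(5, -5))) = 1/(45 + 5/(√(13² + (-7 + (-3 - 5)²)²))) = 1/(45 + 5/(√(169 + (-7 + (-8)²)²))) = 1/(45 + 5/(√(169 + (-7 + 64)²))) = 1/(45 + 5/(√(169 + 57²))) = 1/(45 + 5/(√(169 + 3249))) = 1/(45 + 5/(√3418)) = 1/(45 + 5*(√3418/3418)) = 1/(45 + 5*√3418/3418)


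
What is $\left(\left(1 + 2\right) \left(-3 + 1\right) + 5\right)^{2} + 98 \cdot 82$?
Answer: $8037$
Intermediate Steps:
$\left(\left(1 + 2\right) \left(-3 + 1\right) + 5\right)^{2} + 98 \cdot 82 = \left(3 \left(-2\right) + 5\right)^{2} + 8036 = \left(-6 + 5\right)^{2} + 8036 = \left(-1\right)^{2} + 8036 = 1 + 8036 = 8037$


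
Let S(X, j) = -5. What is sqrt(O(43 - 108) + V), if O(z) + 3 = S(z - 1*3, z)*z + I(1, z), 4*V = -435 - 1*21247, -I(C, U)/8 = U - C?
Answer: I*sqrt(18282)/2 ≈ 67.605*I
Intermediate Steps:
I(C, U) = -8*U + 8*C (I(C, U) = -8*(U - C) = -8*U + 8*C)
V = -10841/2 (V = (-435 - 1*21247)/4 = (-435 - 21247)/4 = (1/4)*(-21682) = -10841/2 ≈ -5420.5)
O(z) = 5 - 13*z (O(z) = -3 + (-5*z + (-8*z + 8*1)) = -3 + (-5*z + (-8*z + 8)) = -3 + (-5*z + (8 - 8*z)) = -3 + (8 - 13*z) = 5 - 13*z)
sqrt(O(43 - 108) + V) = sqrt((5 - 13*(43 - 108)) - 10841/2) = sqrt((5 - 13*(-65)) - 10841/2) = sqrt((5 + 845) - 10841/2) = sqrt(850 - 10841/2) = sqrt(-9141/2) = I*sqrt(18282)/2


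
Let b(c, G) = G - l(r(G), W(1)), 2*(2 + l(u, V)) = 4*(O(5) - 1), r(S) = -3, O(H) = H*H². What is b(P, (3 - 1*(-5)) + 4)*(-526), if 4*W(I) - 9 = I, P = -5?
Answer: 123084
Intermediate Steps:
O(H) = H³
W(I) = 9/4 + I/4
l(u, V) = 246 (l(u, V) = -2 + (4*(5³ - 1))/2 = -2 + (4*(125 - 1))/2 = -2 + (4*124)/2 = -2 + (½)*496 = -2 + 248 = 246)
b(c, G) = -246 + G (b(c, G) = G - 1*246 = G - 246 = -246 + G)
b(P, (3 - 1*(-5)) + 4)*(-526) = (-246 + ((3 - 1*(-5)) + 4))*(-526) = (-246 + ((3 + 5) + 4))*(-526) = (-246 + (8 + 4))*(-526) = (-246 + 12)*(-526) = -234*(-526) = 123084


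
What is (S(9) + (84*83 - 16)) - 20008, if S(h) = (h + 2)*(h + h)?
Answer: -12854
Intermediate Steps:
S(h) = 2*h*(2 + h) (S(h) = (2 + h)*(2*h) = 2*h*(2 + h))
(S(9) + (84*83 - 16)) - 20008 = (2*9*(2 + 9) + (84*83 - 16)) - 20008 = (2*9*11 + (6972 - 16)) - 20008 = (198 + 6956) - 20008 = 7154 - 20008 = -12854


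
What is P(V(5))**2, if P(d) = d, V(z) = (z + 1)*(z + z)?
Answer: 3600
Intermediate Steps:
V(z) = 2*z*(1 + z) (V(z) = (1 + z)*(2*z) = 2*z*(1 + z))
P(V(5))**2 = (2*5*(1 + 5))**2 = (2*5*6)**2 = 60**2 = 3600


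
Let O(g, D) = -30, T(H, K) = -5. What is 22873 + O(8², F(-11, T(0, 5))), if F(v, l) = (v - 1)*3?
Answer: 22843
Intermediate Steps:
F(v, l) = -3 + 3*v (F(v, l) = (-1 + v)*3 = -3 + 3*v)
22873 + O(8², F(-11, T(0, 5))) = 22873 - 30 = 22843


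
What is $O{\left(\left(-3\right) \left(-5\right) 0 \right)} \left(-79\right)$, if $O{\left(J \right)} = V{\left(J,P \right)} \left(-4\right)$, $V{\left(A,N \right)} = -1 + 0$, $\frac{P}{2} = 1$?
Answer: $-316$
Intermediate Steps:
$P = 2$ ($P = 2 \cdot 1 = 2$)
$V{\left(A,N \right)} = -1$
$O{\left(J \right)} = 4$ ($O{\left(J \right)} = \left(-1\right) \left(-4\right) = 4$)
$O{\left(\left(-3\right) \left(-5\right) 0 \right)} \left(-79\right) = 4 \left(-79\right) = -316$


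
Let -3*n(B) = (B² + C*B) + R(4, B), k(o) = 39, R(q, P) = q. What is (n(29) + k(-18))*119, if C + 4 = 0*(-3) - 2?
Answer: -65926/3 ≈ -21975.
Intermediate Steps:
C = -6 (C = -4 + (0*(-3) - 2) = -4 + (0 - 2) = -4 - 2 = -6)
n(B) = -4/3 + 2*B - B²/3 (n(B) = -((B² - 6*B) + 4)/3 = -(4 + B² - 6*B)/3 = -4/3 + 2*B - B²/3)
(n(29) + k(-18))*119 = ((-4/3 + 2*29 - ⅓*29²) + 39)*119 = ((-4/3 + 58 - ⅓*841) + 39)*119 = ((-4/3 + 58 - 841/3) + 39)*119 = (-671/3 + 39)*119 = -554/3*119 = -65926/3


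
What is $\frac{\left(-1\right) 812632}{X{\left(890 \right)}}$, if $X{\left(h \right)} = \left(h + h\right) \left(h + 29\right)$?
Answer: $- \frac{203158}{408955} \approx -0.49677$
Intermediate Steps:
$X{\left(h \right)} = 2 h \left(29 + h\right)$
$\frac{\left(-1\right) 812632}{X{\left(890 \right)}} = \frac{\left(-1\right) 812632}{2 \cdot 890 \left(29 + 890\right)} = - \frac{812632}{2 \cdot 890 \cdot 919} = - \frac{812632}{1635820} = \left(-812632\right) \frac{1}{1635820} = - \frac{203158}{408955}$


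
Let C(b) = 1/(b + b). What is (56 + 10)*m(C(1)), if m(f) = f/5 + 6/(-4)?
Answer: -462/5 ≈ -92.400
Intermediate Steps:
C(b) = 1/(2*b)
m(f) = -3/2 + f/5 (m(f) = f*(⅕) + 6*(-¼) = f/5 - 3/2 = -3/2 + f/5)
(56 + 10)*m(C(1)) = (56 + 10)*(-3/2 + ((½)/1)/5) = 66*(-3/2 + ((½)*1)/5) = 66*(-3/2 + (⅕)*(½)) = 66*(-3/2 + ⅒) = 66*(-7/5) = -462/5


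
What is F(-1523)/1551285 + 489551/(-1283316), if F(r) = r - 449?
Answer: -253987940729/663596287020 ≈ -0.38274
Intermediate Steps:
F(r) = -449 + r
F(-1523)/1551285 + 489551/(-1283316) = (-449 - 1523)/1551285 + 489551/(-1283316) = -1972*1/1551285 + 489551*(-1/1283316) = -1972/1551285 - 489551/1283316 = -253987940729/663596287020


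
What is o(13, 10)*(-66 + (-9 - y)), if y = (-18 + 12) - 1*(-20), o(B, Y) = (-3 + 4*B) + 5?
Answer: -4806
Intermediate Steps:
o(B, Y) = 2 + 4*B
y = 14 (y = -6 + 20 = 14)
o(13, 10)*(-66 + (-9 - y)) = (2 + 4*13)*(-66 + (-9 - 1*14)) = (2 + 52)*(-66 + (-9 - 14)) = 54*(-66 - 23) = 54*(-89) = -4806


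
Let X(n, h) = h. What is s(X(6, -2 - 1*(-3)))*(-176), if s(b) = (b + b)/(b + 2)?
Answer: -352/3 ≈ -117.33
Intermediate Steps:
s(b) = 2*b/(2 + b) (s(b) = (2*b)/(2 + b) = 2*b/(2 + b))
s(X(6, -2 - 1*(-3)))*(-176) = (2*(-2 - 1*(-3))/(2 + (-2 - 1*(-3))))*(-176) = (2*(-2 + 3)/(2 + (-2 + 3)))*(-176) = (2*1/(2 + 1))*(-176) = (2*1/3)*(-176) = (2*1*(1/3))*(-176) = (2/3)*(-176) = -352/3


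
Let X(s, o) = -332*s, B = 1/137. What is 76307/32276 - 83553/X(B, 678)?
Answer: 46185123995/1339454 ≈ 34481.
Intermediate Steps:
B = 1/137 ≈ 0.0072993
76307/32276 - 83553/X(B, 678) = 76307/32276 - 83553/((-332*1/137)) = 76307*(1/32276) - 83553/(-332/137) = 76307/32276 - 83553*(-137/332) = 76307/32276 + 11446761/332 = 46185123995/1339454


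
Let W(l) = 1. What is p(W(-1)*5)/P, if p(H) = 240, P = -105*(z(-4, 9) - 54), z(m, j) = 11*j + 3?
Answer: -1/21 ≈ -0.047619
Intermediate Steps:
z(m, j) = 3 + 11*j
P = -5040 (P = -105*((3 + 11*9) - 54) = -105*((3 + 99) - 54) = -105*(102 - 54) = -105*48 = -5040)
p(W(-1)*5)/P = 240/(-5040) = 240*(-1/5040) = -1/21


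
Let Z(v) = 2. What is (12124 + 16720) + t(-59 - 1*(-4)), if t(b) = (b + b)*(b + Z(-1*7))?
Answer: 34674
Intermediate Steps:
t(b) = 2*b*(2 + b) (t(b) = (b + b)*(b + 2) = (2*b)*(2 + b) = 2*b*(2 + b))
(12124 + 16720) + t(-59 - 1*(-4)) = (12124 + 16720) + 2*(-59 - 1*(-4))*(2 + (-59 - 1*(-4))) = 28844 + 2*(-59 + 4)*(2 + (-59 + 4)) = 28844 + 2*(-55)*(2 - 55) = 28844 + 2*(-55)*(-53) = 28844 + 5830 = 34674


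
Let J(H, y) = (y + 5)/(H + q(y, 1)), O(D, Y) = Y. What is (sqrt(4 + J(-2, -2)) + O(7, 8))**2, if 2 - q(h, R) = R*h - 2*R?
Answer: (16 + sqrt(19))**2/4 ≈ 103.62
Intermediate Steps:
q(h, R) = 2 + 2*R - R*h (q(h, R) = 2 - (R*h - 2*R) = 2 - (-2*R + R*h) = 2 + (2*R - R*h) = 2 + 2*R - R*h)
J(H, y) = (5 + y)/(4 + H - y) (J(H, y) = (y + 5)/(H + (2 + 2*1 - 1*1*y)) = (5 + y)/(H + (2 + 2 - y)) = (5 + y)/(H + (4 - y)) = (5 + y)/(4 + H - y))
(sqrt(4 + J(-2, -2)) + O(7, 8))**2 = (sqrt(4 + (5 - 2)/(4 - 2 - 1*(-2))) + 8)**2 = (sqrt(4 + 3/(4 - 2 + 2)) + 8)**2 = (sqrt(4 + 3/4) + 8)**2 = (sqrt(19/4) + 8)**2 = (sqrt(19)/2 + 8)**2 = (8 + sqrt(19)/2)**2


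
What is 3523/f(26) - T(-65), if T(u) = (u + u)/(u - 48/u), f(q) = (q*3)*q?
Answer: -186233/651612 ≈ -0.28580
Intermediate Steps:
f(q) = 3*q² (f(q) = (3*q)*q = 3*q²)
T(u) = 2*u/(u - 48/u) (T(u) = (2*u)/(u - 48/u) = 2*u/(u - 48/u))
3523/f(26) - T(-65) = 3523/((3*26²)) - 2*(-65)²/(-48 + (-65)²) = 3523/((3*676)) - 2*4225/(-48 + 4225) = 3523/2028 - 2*4225/4177 = 3523*(1/2028) - 2*4225/4177 = 271/156 - 1*8450/4177 = 271/156 - 8450/4177 = -186233/651612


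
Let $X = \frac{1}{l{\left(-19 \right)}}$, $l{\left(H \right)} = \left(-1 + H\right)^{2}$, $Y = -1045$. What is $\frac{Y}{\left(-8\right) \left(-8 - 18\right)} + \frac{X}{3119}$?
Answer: $- \frac{40741931}{8109400} \approx -5.024$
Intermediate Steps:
$X = \frac{1}{400}$ ($X = \frac{1}{\left(-1 - 19\right)^{2}} = \frac{1}{\left(-20\right)^{2}} = \frac{1}{400} \approx 0.0025$)
$\frac{Y}{\left(-8\right) \left(-8 - 18\right)} + \frac{X}{3119} = - \frac{1045}{\left(-8\right) \left(-8 - 18\right)} + \frac{1}{400 \cdot 3119} = - \frac{1045}{\left(-8\right) \left(-26\right)} + \frac{1}{400} \cdot \frac{1}{3119} = - \frac{1045}{208} + \frac{1}{1247600} = - \frac{40741931}{8109400}$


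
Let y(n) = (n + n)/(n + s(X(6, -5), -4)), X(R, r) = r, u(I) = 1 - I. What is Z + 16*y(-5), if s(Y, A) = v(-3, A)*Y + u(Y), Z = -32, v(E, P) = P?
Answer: -832/21 ≈ -39.619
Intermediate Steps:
s(Y, A) = 1 - Y + A*Y (s(Y, A) = A*Y + (1 - Y) = 1 - Y + A*Y)
y(n) = 2*n/(26 + n) (y(n) = (n + n)/(n + (1 - 1*(-5) - 4*(-5))) = (2*n)/(n + (1 + 5 + 20)) = (2*n)/(n + 26) = (2*n)/(26 + n) = 2*n/(26 + n))
Z + 16*y(-5) = -32 + 16*(2*(-5)/(26 - 5)) = -32 + 16*(2*(-5)/21) = -32 + 16*(2*(-5)*(1/21)) = -32 + 16*(-10/21) = -32 - 160/21 = -832/21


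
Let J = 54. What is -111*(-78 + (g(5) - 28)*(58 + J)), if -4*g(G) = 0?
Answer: 356754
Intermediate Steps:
g(G) = 0 (g(G) = -¼*0 = 0)
-111*(-78 + (g(5) - 28)*(58 + J)) = -111*(-78 + (0 - 28)*(58 + 54)) = -111*(-78 - 28*112) = -111*(-78 - 3136) = -111*(-3214) = 356754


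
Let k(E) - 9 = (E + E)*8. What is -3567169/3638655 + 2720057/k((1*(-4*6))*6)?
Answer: -73374338194/61857135 ≈ -1186.2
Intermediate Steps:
k(E) = 9 + 16*E (k(E) = 9 + (E + E)*8 = 9 + (2*E)*8 = 9 + 16*E)
-3567169/3638655 + 2720057/k((1*(-4*6))*6) = -3567169/3638655 + 2720057/(9 + 16*((1*(-4*6))*6)) = -3567169*1/3638655 + 2720057/(9 + 16*((1*(-24))*6)) = -3567169/3638655 + 2720057/(9 + 16*(-24*6)) = -3567169/3638655 + 2720057/(9 + 16*(-144)) = -3567169/3638655 + 2720057/(9 - 2304) = -3567169/3638655 + 2720057/(-2295) = -3567169/3638655 + 2720057*(-1/2295) = -3567169/3638655 - 2720057/2295 = -73374338194/61857135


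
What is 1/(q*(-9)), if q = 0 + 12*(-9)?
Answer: 1/972 ≈ 0.0010288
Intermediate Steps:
q = -108 (q = 0 - 108 = -108)
1/(q*(-9)) = 1/(-108*(-9)) = 1/972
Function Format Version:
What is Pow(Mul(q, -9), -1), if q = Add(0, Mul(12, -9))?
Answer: Rational(1, 972) ≈ 0.0010288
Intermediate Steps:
q = -108 (q = Add(0, -108) = -108)
Pow(Mul(q, -9), -1) = Pow(Mul(-108, -9), -1) = Pow(972, -1) = Rational(1, 972)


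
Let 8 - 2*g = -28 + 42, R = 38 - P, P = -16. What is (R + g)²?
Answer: 2601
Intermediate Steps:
R = 54 (R = 38 - 1*(-16) = 38 + 16 = 54)
g = -3 (g = 4 - (-28 + 42)/2 = 4 - ½*14 = 4 - 7 = -3)
(R + g)² = (54 - 3)² = 51² = 2601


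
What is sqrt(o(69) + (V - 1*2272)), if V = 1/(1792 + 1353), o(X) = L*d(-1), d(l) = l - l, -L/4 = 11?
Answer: I*sqrt(22472405655)/3145 ≈ 47.666*I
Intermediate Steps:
L = -44 (L = -4*11 = -44)
d(l) = 0
o(X) = 0 (o(X) = -44*0 = 0)
V = 1/3145 ≈ 0.00031797
sqrt(o(69) + (V - 1*2272)) = sqrt(0 + (1/3145 - 1*2272)) = sqrt(0 + (1/3145 - 2272)) = sqrt(0 - 7145439/3145) = sqrt(-7145439/3145) = I*sqrt(22472405655)/3145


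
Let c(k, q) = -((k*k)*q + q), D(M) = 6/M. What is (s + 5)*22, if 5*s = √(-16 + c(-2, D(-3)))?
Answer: 110 + 22*I*√6/5 ≈ 110.0 + 10.778*I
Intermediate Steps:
c(k, q) = -q - q*k² (c(k, q) = -(k²*q + q) = -(q*k² + q) = -(q + q*k²) = -q - q*k²)
s = I*√6/5 (s = √(-16 - 6/(-3)*(1 + (-2)²))/5 = √(-16 - 6*(-⅓)*(1 + 4))/5 = √(-16 - 1*(-2)*5)/5 = √(-16 + 10)/5 = √(-6)/5 = (I*√6)/5 = I*√6/5 ≈ 0.4899*I)
(s + 5)*22 = (I*√6/5 + 5)*22 = (5 + I*√6/5)*22 = 110 + 22*I*√6/5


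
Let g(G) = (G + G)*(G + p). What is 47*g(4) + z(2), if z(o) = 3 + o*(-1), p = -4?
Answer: 1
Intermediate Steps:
z(o) = 3 - o
g(G) = 2*G*(-4 + G) (g(G) = (G + G)*(G - 4) = (2*G)*(-4 + G) = 2*G*(-4 + G))
47*g(4) + z(2) = 47*(2*4*(-4 + 4)) + (3 - 1*2) = 47*(2*4*0) + (3 - 2) = 47*0 + 1 = 0 + 1 = 1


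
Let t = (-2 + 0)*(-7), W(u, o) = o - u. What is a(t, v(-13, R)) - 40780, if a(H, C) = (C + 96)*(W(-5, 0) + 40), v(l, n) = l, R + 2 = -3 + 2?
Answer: -37045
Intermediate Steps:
R = -3 (R = -2 + (-3 + 2) = -2 - 1 = -3)
t = 14 (t = -2*(-7) = 14)
a(H, C) = 4320 + 45*C (a(H, C) = (C + 96)*((0 - 1*(-5)) + 40) = (96 + C)*((0 + 5) + 40) = (96 + C)*(5 + 40) = (96 + C)*45 = 4320 + 45*C)
a(t, v(-13, R)) - 40780 = (4320 + 45*(-13)) - 40780 = (4320 - 585) - 40780 = 3735 - 40780 = -37045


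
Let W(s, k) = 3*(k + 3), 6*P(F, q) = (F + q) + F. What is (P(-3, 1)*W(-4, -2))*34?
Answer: -85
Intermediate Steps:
P(F, q) = F/3 + q/6 (P(F, q) = ((F + q) + F)/6 = (q + 2*F)/6 = F/3 + q/6)
W(s, k) = 9 + 3*k (W(s, k) = 3*(3 + k) = 9 + 3*k)
(P(-3, 1)*W(-4, -2))*34 = (((⅓)*(-3) + (⅙)*1)*(9 + 3*(-2)))*34 = ((-1 + ⅙)*(9 - 6))*34 = -⅚*3*34 = -5/2*34 = -85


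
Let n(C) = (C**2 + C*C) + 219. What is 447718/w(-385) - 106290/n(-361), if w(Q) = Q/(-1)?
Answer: 116751243548/100431485 ≈ 1162.5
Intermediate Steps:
w(Q) = -Q (w(Q) = Q*(-1) = -Q)
n(C) = 219 + 2*C**2 (n(C) = (C**2 + C**2) + 219 = 2*C**2 + 219 = 219 + 2*C**2)
447718/w(-385) - 106290/n(-361) = 447718/((-1*(-385))) - 106290/(219 + 2*(-361)**2) = 447718/385 - 106290/(219 + 2*130321) = 447718*(1/385) - 106290/(219 + 260642) = 447718/385 - 106290/260861 = 116751243548/100431485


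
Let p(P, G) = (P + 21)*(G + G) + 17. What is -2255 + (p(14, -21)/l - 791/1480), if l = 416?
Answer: -173854737/76960 ≈ -2259.0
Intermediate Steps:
p(P, G) = 17 + 2*G*(21 + P) (p(P, G) = (21 + P)*(2*G) + 17 = 2*G*(21 + P) + 17 = 17 + 2*G*(21 + P))
-2255 + (p(14, -21)/l - 791/1480) = -2255 + ((17 + 42*(-21) + 2*(-21)*14)/416 - 791/1480) = -2255 + ((17 - 882 - 588)*(1/416) - 791*1/1480) = -2255 + (-1453*1/416 - 791/1480) = -2255 + (-1453/416 - 791/1480) = -2255 - 309937/76960 = -173854737/76960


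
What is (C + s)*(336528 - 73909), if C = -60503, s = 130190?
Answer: 18301130253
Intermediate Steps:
(C + s)*(336528 - 73909) = (-60503 + 130190)*(336528 - 73909) = 69687*262619 = 18301130253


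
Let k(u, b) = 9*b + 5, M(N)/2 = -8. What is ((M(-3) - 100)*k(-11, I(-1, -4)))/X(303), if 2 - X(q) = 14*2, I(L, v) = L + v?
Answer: -2320/13 ≈ -178.46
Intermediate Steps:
M(N) = -16 (M(N) = 2*(-8) = -16)
k(u, b) = 5 + 9*b
X(q) = -26 (X(q) = 2 - 14*2 = 2 - 1*28 = 2 - 28 = -26)
((M(-3) - 100)*k(-11, I(-1, -4)))/X(303) = ((-16 - 100)*(5 + 9*(-1 - 4)))/(-26) = -116*(5 + 9*(-5))*(-1/26) = -116*(5 - 45)*(-1/26) = -116*(-40)*(-1/26) = 4640*(-1/26) = -2320/13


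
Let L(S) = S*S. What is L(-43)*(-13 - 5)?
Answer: -33282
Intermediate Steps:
L(S) = S**2
L(-43)*(-13 - 5) = (-43)**2*(-13 - 5) = 1849*(-18) = -33282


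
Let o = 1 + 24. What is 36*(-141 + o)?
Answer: -4176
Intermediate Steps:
o = 25
36*(-141 + o) = 36*(-141 + 25) = 36*(-116) = -4176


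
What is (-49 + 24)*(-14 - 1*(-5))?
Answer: 225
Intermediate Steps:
(-49 + 24)*(-14 - 1*(-5)) = -25*(-14 + 5) = -25*(-9) = 225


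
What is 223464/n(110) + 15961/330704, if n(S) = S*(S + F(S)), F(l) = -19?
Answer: 3366373103/150470320 ≈ 22.372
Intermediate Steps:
n(S) = S*(-19 + S) (n(S) = S*(S - 19) = S*(-19 + S))
223464/n(110) + 15961/330704 = 223464/((110*(-19 + 110))) + 15961/330704 = 223464/((110*91)) + 15961*(1/330704) = 223464/10010 + 1451/30064 = 223464*(1/10010) + 1451/30064 = 111732/5005 + 1451/30064 = 3366373103/150470320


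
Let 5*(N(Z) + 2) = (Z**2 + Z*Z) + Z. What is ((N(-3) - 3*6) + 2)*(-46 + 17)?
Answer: 435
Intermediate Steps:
N(Z) = -2 + Z/5 + 2*Z**2/5 (N(Z) = -2 + ((Z**2 + Z*Z) + Z)/5 = -2 + ((Z**2 + Z**2) + Z)/5 = -2 + (2*Z**2 + Z)/5 = -2 + (Z + 2*Z**2)/5 = -2 + (Z/5 + 2*Z**2/5) = -2 + Z/5 + 2*Z**2/5)
((N(-3) - 3*6) + 2)*(-46 + 17) = (((-2 + (1/5)*(-3) + (2/5)*(-3)**2) - 3*6) + 2)*(-46 + 17) = (((-2 - 3/5 + (2/5)*9) - 18) + 2)*(-29) = (((-2 - 3/5 + 18/5) - 18) + 2)*(-29) = ((1 - 18) + 2)*(-29) = (-17 + 2)*(-29) = -15*(-29) = 435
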